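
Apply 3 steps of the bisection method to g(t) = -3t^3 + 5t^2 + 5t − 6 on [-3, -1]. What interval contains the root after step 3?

midpoint -2: g = 28 > 0 → [-2, -1]
midpoint -1.5: g = 7.875 > 0 → [-1.5, -1]
midpoint -1.25: g = 1.421875 > 0 → [-1.25, -1]

[-1.25, -1]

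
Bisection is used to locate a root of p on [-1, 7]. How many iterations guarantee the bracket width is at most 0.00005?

Width after n steps is 8/2^n. Need 2^n ≥ 8/0.00005 = 160000.
2^17 = 131072 < 160000 ≤ 2^18 = 262144, so n = 18.

18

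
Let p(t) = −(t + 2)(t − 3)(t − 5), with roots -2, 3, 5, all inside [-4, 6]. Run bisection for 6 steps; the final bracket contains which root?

-2

t = 1 gives p = -24, negative; keep [-4, 1]
t = -1.5 gives p = -14.625, negative; keep [-4, -1.5]
t = -2.75 gives p = 33.421875, positive; keep [-2.75, -1.5]
t = -2.125 gives p = 4.5645, positive; keep [-2.125, -1.5]
t = -1.8125 gives p = -6.1472, negative; keep [-2.125, -1.8125]
t = -1.96875 gives p = -1.0821, negative; keep [-2.125, -1.96875]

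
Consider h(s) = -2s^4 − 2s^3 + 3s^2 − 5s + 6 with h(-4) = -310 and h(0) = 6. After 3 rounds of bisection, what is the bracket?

[-2.5, -2]

midpoint -2: h = 12 > 0 → [-4, -2]
midpoint -3: h = -60 < 0 → [-3, -2]
midpoint -2.5: h = -9.625 < 0 → [-2.5, -2]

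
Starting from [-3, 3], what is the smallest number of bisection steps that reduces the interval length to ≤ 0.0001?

Width after n steps is 6/2^n. Need 2^n ≥ 6/0.0001 = 60000.
2^15 = 32768 < 60000 ≤ 2^16 = 65536, so n = 16.

16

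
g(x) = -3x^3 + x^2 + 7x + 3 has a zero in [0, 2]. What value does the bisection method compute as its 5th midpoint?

1.8125

x = 1 gives g = 8, positive; keep [1, 2]
x = 1.5 gives g = 5.625, positive; keep [1.5, 2]
x = 1.75 gives g = 2.234375, positive; keep [1.75, 2]
x = 1.875 gives g = -0.1348, negative; keep [1.75, 1.875]
x = 1.8125 gives g = 1.1096, positive; keep [1.8125, 1.875]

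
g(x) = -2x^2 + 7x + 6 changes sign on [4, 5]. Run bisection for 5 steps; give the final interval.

[4.1875, 4.21875]

m = 4.5, g(m) = -3 (−); new bracket [4, 4.5]
m = 4.25, g(m) = -0.375 (−); new bracket [4, 4.25]
m = 4.125, g(m) = 0.84375 (+); new bracket [4.125, 4.25]
m = 4.1875, g(m) = 0.2422 (+); new bracket [4.1875, 4.25]
m = 4.21875, g(m) = -0.0645 (−); new bracket [4.1875, 4.21875]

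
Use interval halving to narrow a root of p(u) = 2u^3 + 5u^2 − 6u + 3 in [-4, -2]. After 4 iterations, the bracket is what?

[-3.5, -3.375]

u = -3 gives p = 12, positive; keep [-4, -3]
u = -3.5 gives p = -0.5, negative; keep [-3.5, -3]
u = -3.25 gives p = 6.65625, positive; keep [-3.5, -3.25]
u = -3.375 gives p = 3.3164, positive; keep [-3.5, -3.375]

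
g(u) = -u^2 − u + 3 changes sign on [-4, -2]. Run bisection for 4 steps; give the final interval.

[-2.375, -2.25]

m = -3, g(m) = -3 (−); new bracket [-3, -2]
m = -2.5, g(m) = -0.75 (−); new bracket [-2.5, -2]
m = -2.25, g(m) = 0.1875 (+); new bracket [-2.5, -2.25]
m = -2.375, g(m) = -0.2656 (−); new bracket [-2.375, -2.25]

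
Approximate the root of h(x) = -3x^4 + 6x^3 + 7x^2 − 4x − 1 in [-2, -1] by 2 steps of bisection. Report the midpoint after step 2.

h(-1.5) = -14.6875 < 0, so the root lies in [-1.5, -1]
h(-1.25) = -4.105469 < 0, so the root lies in [-1.25, -1]

-1.25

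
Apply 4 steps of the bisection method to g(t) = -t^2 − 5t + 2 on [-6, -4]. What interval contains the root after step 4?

[-5.375, -5.25]

m = -5, g(m) = 2 (+); new bracket [-6, -5]
m = -5.5, g(m) = -0.75 (−); new bracket [-5.5, -5]
m = -5.25, g(m) = 0.6875 (+); new bracket [-5.5, -5.25]
m = -5.375, g(m) = -0.0156 (−); new bracket [-5.375, -5.25]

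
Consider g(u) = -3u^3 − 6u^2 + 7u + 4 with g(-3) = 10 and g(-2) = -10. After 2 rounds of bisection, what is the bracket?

[-2.75, -2.5]

g(-2.5) = -4.125 < 0, so the root lies in [-3, -2.5]
g(-2.75) = 1.765625 > 0, so the root lies in [-2.75, -2.5]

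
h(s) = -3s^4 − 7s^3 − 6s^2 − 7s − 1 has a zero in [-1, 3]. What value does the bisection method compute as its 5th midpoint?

-0.125

h(1) = -24 < 0, so the root lies in [-1, 1]
h(0) = -1 < 0, so the root lies in [-1, 0]
h(-0.5) = 1.6875 > 0, so the root lies in [-0.5, 0]
h(-0.25) = 0.4727 > 0, so the root lies in [-0.25, 0]
h(-0.125) = -0.2058 < 0, so the root lies in [-0.25, -0.125]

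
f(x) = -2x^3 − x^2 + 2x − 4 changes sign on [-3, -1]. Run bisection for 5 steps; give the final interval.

x = -2 gives f = 4, positive; keep [-2, -1]
x = -1.5 gives f = -2.5, negative; keep [-2, -1.5]
x = -1.75 gives f = 0.15625, positive; keep [-1.75, -1.5]
x = -1.625 gives f = -1.3086, negative; keep [-1.75, -1.625]
x = -1.6875 gives f = -0.6118, negative; keep [-1.75, -1.6875]

[-1.75, -1.6875]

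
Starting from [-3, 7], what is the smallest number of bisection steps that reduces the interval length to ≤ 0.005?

11

Width after n steps is 10/2^n. Need 2^n ≥ 10/0.005 = 2000.
2^10 = 1024 < 2000 ≤ 2^11 = 2048, so n = 11.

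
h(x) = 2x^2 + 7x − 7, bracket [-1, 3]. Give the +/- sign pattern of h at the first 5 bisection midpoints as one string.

+---+

m = 1, h(m) = 2 (+); new bracket [-1, 1]
m = 0, h(m) = -7 (−); new bracket [0, 1]
m = 0.5, h(m) = -3 (−); new bracket [0.5, 1]
m = 0.75, h(m) = -0.625 (−); new bracket [0.75, 1]
m = 0.875, h(m) = 0.6562 (+); new bracket [0.75, 0.875]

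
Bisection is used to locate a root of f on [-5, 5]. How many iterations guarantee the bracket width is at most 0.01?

10

Width after n steps is 10/2^n. Need 2^n ≥ 10/0.01 = 1000.
2^9 = 512 < 1000 ≤ 2^10 = 1024, so n = 10.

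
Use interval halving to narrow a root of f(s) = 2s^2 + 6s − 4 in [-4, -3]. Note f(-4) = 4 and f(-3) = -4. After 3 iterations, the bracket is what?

s = -3.5 gives f = -0.5, negative; keep [-4, -3.5]
s = -3.75 gives f = 1.625, positive; keep [-3.75, -3.5]
s = -3.625 gives f = 0.53125, positive; keep [-3.625, -3.5]

[-3.625, -3.5]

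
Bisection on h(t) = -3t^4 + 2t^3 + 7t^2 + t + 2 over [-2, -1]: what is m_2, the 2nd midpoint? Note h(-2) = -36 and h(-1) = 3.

midpoint -1.5: h = -5.6875 < 0 → [-1.5, -1]
midpoint -1.25: h = 0.457031 > 0 → [-1.5, -1.25]

-1.25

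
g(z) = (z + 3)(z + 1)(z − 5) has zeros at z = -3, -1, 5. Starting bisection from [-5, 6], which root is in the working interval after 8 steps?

z = 0.5 gives g = -23.625, negative; keep [0.5, 6]
z = 3.25 gives g = -46.484375, negative; keep [3.25, 6]
z = 4.625 gives g = -16.083984, negative; keep [4.625, 6]
z = 5.3125 gives g = 16.3977, positive; keep [4.625, 5.3125]
z = 4.96875 gives g = -1.4864, negative; keep [4.96875, 5.3125]
z = 5.140625 gives g = 7.0296, positive; keep [4.96875, 5.140625]
z = 5.0546875 gives g = 2.667, positive; keep [4.96875, 5.0546875]
z = 5.01171875 gives g = 0.5644, positive; keep [4.96875, 5.01171875]

5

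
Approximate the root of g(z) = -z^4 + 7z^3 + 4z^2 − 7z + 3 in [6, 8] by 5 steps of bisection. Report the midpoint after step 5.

7.4375

z = 7 gives g = 150, positive; keep [7, 8]
z = 7.5 gives g = -35.4375, negative; keep [7, 7.5]
z = 7.25 gives g = 67.230469, positive; keep [7.25, 7.5]
z = 7.375 gives g = 18.5134, positive; keep [7.375, 7.5]
z = 7.4375 gives g = -7.7913, negative; keep [7.375, 7.4375]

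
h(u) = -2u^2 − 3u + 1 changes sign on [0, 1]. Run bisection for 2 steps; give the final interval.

m = 0.5, h(m) = -1 (−); new bracket [0, 0.5]
m = 0.25, h(m) = 0.125 (+); new bracket [0.25, 0.5]

[0.25, 0.5]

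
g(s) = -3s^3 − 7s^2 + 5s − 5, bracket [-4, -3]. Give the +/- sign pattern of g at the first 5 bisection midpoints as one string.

++++-

midpoint -3.5: g = 20.375 > 0 → [-3.5, -3]
midpoint -3.25: g = 7.796875 > 0 → [-3.25, -3]
midpoint -3.125: g = 2.568359 > 0 → [-3.125, -3]
midpoint -3.0625: g = 0.2039 > 0 → [-3.0625, -3]
midpoint -3.03125: g = -0.9179 < 0 → [-3.0625, -3.03125]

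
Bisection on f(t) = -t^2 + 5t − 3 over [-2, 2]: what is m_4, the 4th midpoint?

m = 0, f(m) = -3 (−); new bracket [0, 2]
m = 1, f(m) = 1 (+); new bracket [0, 1]
m = 0.5, f(m) = -0.75 (−); new bracket [0.5, 1]
m = 0.75, f(m) = 0.1875 (+); new bracket [0.5, 0.75]

0.75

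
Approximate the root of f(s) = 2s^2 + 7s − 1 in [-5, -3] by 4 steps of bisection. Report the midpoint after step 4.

s = -4 gives f = 3, positive; keep [-4, -3]
s = -3.5 gives f = -1, negative; keep [-4, -3.5]
s = -3.75 gives f = 0.875, positive; keep [-3.75, -3.5]
s = -3.625 gives f = -0.0938, negative; keep [-3.75, -3.625]

-3.625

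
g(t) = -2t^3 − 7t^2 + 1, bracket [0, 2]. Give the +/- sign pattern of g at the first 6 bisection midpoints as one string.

m = 1, g(m) = -8 (−); new bracket [0, 1]
m = 0.5, g(m) = -1 (−); new bracket [0, 0.5]
m = 0.25, g(m) = 0.53125 (+); new bracket [0.25, 0.5]
m = 0.375, g(m) = -0.0898 (−); new bracket [0.25, 0.375]
m = 0.3125, g(m) = 0.2554 (+); new bracket [0.3125, 0.375]
m = 0.34375, g(m) = 0.0916 (+); new bracket [0.34375, 0.375]

--+-++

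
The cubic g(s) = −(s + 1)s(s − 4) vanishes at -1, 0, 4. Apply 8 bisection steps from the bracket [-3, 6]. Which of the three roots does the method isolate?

s = 1.5 gives g = 9.375, positive; keep [1.5, 6]
s = 3.75 gives g = 4.453125, positive; keep [3.75, 6]
s = 4.875 gives g = -25.060547, negative; keep [3.75, 4.875]
s = 4.3125 gives g = -7.1594, negative; keep [3.75, 4.3125]
s = 4.03125 gives g = -0.6338, negative; keep [3.75, 4.03125]
s = 3.890625 gives g = 2.0811, positive; keep [3.890625, 4.03125]
s = 3.9609375 gives g = 0.7676, positive; keep [3.9609375, 4.03125]
s = 3.99609375 gives g = 0.078, positive; keep [3.99609375, 4.03125]

4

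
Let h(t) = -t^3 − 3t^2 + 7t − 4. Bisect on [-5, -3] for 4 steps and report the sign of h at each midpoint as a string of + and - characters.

t = -4 gives h = -16, negative; keep [-5, -4]
t = -4.5 gives h = -5.125, negative; keep [-5, -4.5]
t = -4.75 gives h = 2.234375, positive; keep [-4.75, -4.5]
t = -4.625 gives h = -1.6152, negative; keep [-4.75, -4.625]

--+-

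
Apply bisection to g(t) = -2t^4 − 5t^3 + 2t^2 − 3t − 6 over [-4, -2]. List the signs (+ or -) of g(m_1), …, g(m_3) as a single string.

g(-3) = -6 < 0, so the root lies in [-3, -2]
g(-2.5) = 14 > 0, so the root lies in [-3, -2.5]
g(-2.75) = 6.976562 > 0, so the root lies in [-3, -2.75]

-++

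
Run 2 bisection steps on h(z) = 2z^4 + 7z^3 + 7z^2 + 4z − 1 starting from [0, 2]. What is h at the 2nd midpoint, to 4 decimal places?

midpoint 1: h = 19 > 0 → [0, 1]
midpoint 0.5: h = 3.75 > 0 → [0, 0.5]

3.7500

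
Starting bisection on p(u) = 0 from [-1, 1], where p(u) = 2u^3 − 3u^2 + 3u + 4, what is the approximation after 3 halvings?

-0.75

m = 0, p(m) = 4 (+); new bracket [-1, 0]
m = -0.5, p(m) = 1.5 (+); new bracket [-1, -0.5]
m = -0.75, p(m) = -0.78125 (−); new bracket [-0.75, -0.5]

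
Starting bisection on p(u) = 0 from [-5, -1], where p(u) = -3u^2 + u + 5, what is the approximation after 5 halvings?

-1.125

midpoint -3: p = -25 < 0 → [-3, -1]
midpoint -2: p = -9 < 0 → [-2, -1]
midpoint -1.5: p = -3.25 < 0 → [-1.5, -1]
midpoint -1.25: p = -0.9375 < 0 → [-1.25, -1]
midpoint -1.125: p = 0.0781 > 0 → [-1.25, -1.125]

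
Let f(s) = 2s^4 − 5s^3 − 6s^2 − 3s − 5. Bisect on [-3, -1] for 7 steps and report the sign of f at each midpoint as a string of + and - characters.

m = -2, f(m) = 49 (+); new bracket [-2, -1]
m = -1.5, f(m) = 13 (+); new bracket [-1.5, -1]
m = -1.25, f(m) = 4.023438 (+); new bracket [-1.25, -1]
m = -1.125, f(m) = 1.104 (+); new bracket [-1.125, -1]
m = -1.0625, f(m) = -0.0398 (−); new bracket [-1.125, -1.0625]
m = -1.09375, f(m) = 0.5079 (+); new bracket [-1.09375, -1.0625]
m = -1.078125, f(m) = 0.2282 (+); new bracket [-1.078125, -1.0625]

++++-++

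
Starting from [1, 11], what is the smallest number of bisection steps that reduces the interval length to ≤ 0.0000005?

Width after n steps is 10/2^n. Need 2^n ≥ 10/0.0000005 = 20000000.
2^24 = 16777216 < 20000000 ≤ 2^25 = 33554432, so n = 25.

25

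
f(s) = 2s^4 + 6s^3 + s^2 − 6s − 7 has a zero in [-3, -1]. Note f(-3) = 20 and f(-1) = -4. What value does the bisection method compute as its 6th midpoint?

-2.53125

s = -2 gives f = -7, negative; keep [-3, -2]
s = -2.5 gives f = -1.375, negative; keep [-3, -2.5]
s = -2.75 gives f = 6.664062, positive; keep [-2.75, -2.5]
s = -2.625 gives f = 2.0747, positive; keep [-2.625, -2.5]
s = -2.5625 gives f = 0.2183, positive; keep [-2.5625, -2.5]
s = -2.53125 gives f = -0.6099, negative; keep [-2.5625, -2.53125]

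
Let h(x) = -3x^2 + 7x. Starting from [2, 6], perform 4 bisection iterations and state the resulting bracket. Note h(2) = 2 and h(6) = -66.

midpoint 4: h = -20 < 0 → [2, 4]
midpoint 3: h = -6 < 0 → [2, 3]
midpoint 2.5: h = -1.25 < 0 → [2, 2.5]
midpoint 2.25: h = 0.5625 > 0 → [2.25, 2.5]

[2.25, 2.5]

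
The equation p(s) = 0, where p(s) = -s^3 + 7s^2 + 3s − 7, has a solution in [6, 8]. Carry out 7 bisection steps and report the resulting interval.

[7.265625, 7.28125]

m = 7, p(m) = 14 (+); new bracket [7, 8]
m = 7.5, p(m) = -12.625 (−); new bracket [7, 7.5]
m = 7.25, p(m) = 1.609375 (+); new bracket [7.25, 7.5]
m = 7.375, p(m) = -5.2715 (−); new bracket [7.25, 7.375]
m = 7.3125, p(m) = -1.7727 (−); new bracket [7.25, 7.3125]
m = 7.28125, p(m) = -0.0672 (−); new bracket [7.25, 7.28125]
m = 7.265625, p(m) = 0.7747 (+); new bracket [7.265625, 7.28125]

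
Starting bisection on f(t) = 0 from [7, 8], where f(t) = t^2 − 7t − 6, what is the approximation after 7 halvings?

midpoint 7.5: f = -2.25 < 0 → [7.5, 8]
midpoint 7.75: f = -0.1875 < 0 → [7.75, 8]
midpoint 7.875: f = 0.890625 > 0 → [7.75, 7.875]
midpoint 7.8125: f = 0.3477 > 0 → [7.75, 7.8125]
midpoint 7.78125: f = 0.0791 > 0 → [7.75, 7.78125]
midpoint 7.765625: f = -0.0544 < 0 → [7.765625, 7.78125]
midpoint 7.7734375: f = 0.0123 > 0 → [7.765625, 7.7734375]

7.7734375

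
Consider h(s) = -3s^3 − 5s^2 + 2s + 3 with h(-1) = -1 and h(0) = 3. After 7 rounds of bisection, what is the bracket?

[-0.7421875, -0.734375]

h(-0.5) = 1.125 > 0, so the root lies in [-1, -0.5]
h(-0.75) = -0.046875 < 0, so the root lies in [-0.75, -0.5]
h(-0.625) = 0.529297 > 0, so the root lies in [-0.75, -0.625]
h(-0.6875) = 0.2366 > 0, so the root lies in [-0.75, -0.6875]
h(-0.71875) = 0.0934 > 0, so the root lies in [-0.75, -0.71875]
h(-0.734375) = 0.0229 > 0, so the root lies in [-0.75, -0.734375]
h(-0.7421875) = -0.0121 < 0, so the root lies in [-0.7421875, -0.734375]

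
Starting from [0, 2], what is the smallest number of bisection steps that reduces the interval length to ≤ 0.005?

Width after n steps is 2/2^n. Need 2^n ≥ 2/0.005 = 400.
2^8 = 256 < 400 ≤ 2^9 = 512, so n = 9.

9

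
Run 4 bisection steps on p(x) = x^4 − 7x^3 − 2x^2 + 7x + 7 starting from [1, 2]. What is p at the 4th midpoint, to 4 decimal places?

midpoint 1.5: p = -5.5625 < 0 → [1, 1.5]
midpoint 1.25: p = 1.394531 > 0 → [1.25, 1.5]
midpoint 1.375: p = -1.779053 < 0 → [1.25, 1.375]
midpoint 1.3125: p = -0.1172 < 0 → [1.25, 1.3125]

-0.1172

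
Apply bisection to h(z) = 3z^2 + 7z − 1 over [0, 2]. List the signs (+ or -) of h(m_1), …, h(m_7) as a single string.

+++-+++

h(1) = 9 > 0, so the root lies in [0, 1]
h(0.5) = 3.25 > 0, so the root lies in [0, 0.5]
h(0.25) = 0.9375 > 0, so the root lies in [0, 0.25]
h(0.125) = -0.0781 < 0, so the root lies in [0.125, 0.25]
h(0.1875) = 0.418 > 0, so the root lies in [0.125, 0.1875]
h(0.15625) = 0.167 > 0, so the root lies in [0.125, 0.15625]
h(0.140625) = 0.0437 > 0, so the root lies in [0.125, 0.140625]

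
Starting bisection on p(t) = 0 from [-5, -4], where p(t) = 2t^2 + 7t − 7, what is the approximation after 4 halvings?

m = -4.5, p(m) = 2 (+); new bracket [-4.5, -4]
m = -4.25, p(m) = -0.625 (−); new bracket [-4.5, -4.25]
m = -4.375, p(m) = 0.65625 (+); new bracket [-4.375, -4.25]
m = -4.3125, p(m) = 0.0078 (+); new bracket [-4.3125, -4.25]

-4.3125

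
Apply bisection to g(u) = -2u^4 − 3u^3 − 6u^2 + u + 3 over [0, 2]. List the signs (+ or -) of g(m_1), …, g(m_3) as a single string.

-+-

midpoint 1: g = -7 < 0 → [0, 1]
midpoint 0.5: g = 1.5 > 0 → [0.5, 1]
midpoint 0.75: g = -1.523438 < 0 → [0.5, 0.75]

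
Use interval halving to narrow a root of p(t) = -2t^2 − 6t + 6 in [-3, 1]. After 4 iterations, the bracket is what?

[0.75, 1]

t = -1 gives p = 10, positive; keep [-1, 1]
t = 0 gives p = 6, positive; keep [0, 1]
t = 0.5 gives p = 2.5, positive; keep [0.5, 1]
t = 0.75 gives p = 0.375, positive; keep [0.75, 1]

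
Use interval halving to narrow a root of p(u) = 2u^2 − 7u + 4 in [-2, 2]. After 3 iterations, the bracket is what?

midpoint 0: p = 4 > 0 → [0, 2]
midpoint 1: p = -1 < 0 → [0, 1]
midpoint 0.5: p = 1 > 0 → [0.5, 1]

[0.5, 1]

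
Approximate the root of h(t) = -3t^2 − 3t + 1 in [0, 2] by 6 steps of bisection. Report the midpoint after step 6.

0.28125

t = 1 gives h = -5, negative; keep [0, 1]
t = 0.5 gives h = -1.25, negative; keep [0, 0.5]
t = 0.25 gives h = 0.0625, positive; keep [0.25, 0.5]
t = 0.375 gives h = -0.5469, negative; keep [0.25, 0.375]
t = 0.3125 gives h = -0.2305, negative; keep [0.25, 0.3125]
t = 0.28125 gives h = -0.0811, negative; keep [0.25, 0.28125]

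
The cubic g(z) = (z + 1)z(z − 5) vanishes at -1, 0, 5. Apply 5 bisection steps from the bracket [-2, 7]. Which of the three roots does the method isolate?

z = 2.5 gives g = -21.875, negative; keep [2.5, 7]
z = 4.75 gives g = -6.828125, negative; keep [4.75, 7]
z = 5.875 gives g = 35.341797, positive; keep [4.75, 5.875]
z = 5.3125 gives g = 10.4797, positive; keep [4.75, 5.3125]
z = 5.03125 gives g = 0.9483, positive; keep [4.75, 5.03125]

5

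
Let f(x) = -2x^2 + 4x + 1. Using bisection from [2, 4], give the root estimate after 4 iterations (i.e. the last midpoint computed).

x = 3 gives f = -5, negative; keep [2, 3]
x = 2.5 gives f = -1.5, negative; keep [2, 2.5]
x = 2.25 gives f = -0.125, negative; keep [2, 2.25]
x = 2.125 gives f = 0.4688, positive; keep [2.125, 2.25]

2.125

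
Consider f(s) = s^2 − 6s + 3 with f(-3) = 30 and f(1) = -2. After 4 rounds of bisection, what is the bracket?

[0.5, 0.75]

s = -1 gives f = 10, positive; keep [-1, 1]
s = 0 gives f = 3, positive; keep [0, 1]
s = 0.5 gives f = 0.25, positive; keep [0.5, 1]
s = 0.75 gives f = -0.9375, negative; keep [0.5, 0.75]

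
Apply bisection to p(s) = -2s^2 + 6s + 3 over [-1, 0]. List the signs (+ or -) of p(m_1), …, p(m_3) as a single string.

midpoint -0.5: p = -0.5 < 0 → [-0.5, 0]
midpoint -0.25: p = 1.375 > 0 → [-0.5, -0.25]
midpoint -0.375: p = 0.46875 > 0 → [-0.5, -0.375]

-++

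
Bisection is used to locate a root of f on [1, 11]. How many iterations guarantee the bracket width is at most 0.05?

Width after n steps is 10/2^n. Need 2^n ≥ 10/0.05 = 200.
2^7 = 128 < 200 ≤ 2^8 = 256, so n = 8.

8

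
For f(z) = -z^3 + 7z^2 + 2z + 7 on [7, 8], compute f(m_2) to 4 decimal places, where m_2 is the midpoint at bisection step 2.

8.3594

m = 7.5, f(m) = -6.125 (−); new bracket [7, 7.5]
m = 7.25, f(m) = 8.359375 (+); new bracket [7.25, 7.5]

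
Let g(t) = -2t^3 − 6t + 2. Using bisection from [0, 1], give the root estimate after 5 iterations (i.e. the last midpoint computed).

m = 0.5, g(m) = -1.25 (−); new bracket [0, 0.5]
m = 0.25, g(m) = 0.46875 (+); new bracket [0.25, 0.5]
m = 0.375, g(m) = -0.355469 (−); new bracket [0.25, 0.375]
m = 0.3125, g(m) = 0.064 (+); new bracket [0.3125, 0.375]
m = 0.34375, g(m) = -0.1437 (−); new bracket [0.3125, 0.34375]

0.34375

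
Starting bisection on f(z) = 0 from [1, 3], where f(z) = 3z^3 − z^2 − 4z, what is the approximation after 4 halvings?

z = 2 gives f = 12, positive; keep [1, 2]
z = 1.5 gives f = 1.875, positive; keep [1, 1.5]
z = 1.25 gives f = -0.703125, negative; keep [1.25, 1.5]
z = 1.375 gives f = 0.4082, positive; keep [1.25, 1.375]

1.375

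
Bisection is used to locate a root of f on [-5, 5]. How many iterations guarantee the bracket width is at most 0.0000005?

25

Width after n steps is 10/2^n. Need 2^n ≥ 10/0.0000005 = 20000000.
2^24 = 16777216 < 20000000 ≤ 2^25 = 33554432, so n = 25.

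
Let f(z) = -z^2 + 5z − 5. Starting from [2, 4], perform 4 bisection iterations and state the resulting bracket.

m = 3, f(m) = 1 (+); new bracket [3, 4]
m = 3.5, f(m) = 0.25 (+); new bracket [3.5, 4]
m = 3.75, f(m) = -0.3125 (−); new bracket [3.5, 3.75]
m = 3.625, f(m) = -0.0156 (−); new bracket [3.5, 3.625]

[3.5, 3.625]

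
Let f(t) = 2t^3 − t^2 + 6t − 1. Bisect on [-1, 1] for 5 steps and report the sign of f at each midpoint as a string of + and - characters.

f(0) = -1 < 0, so the root lies in [0, 1]
f(0.5) = 2 > 0, so the root lies in [0, 0.5]
f(0.25) = 0.46875 > 0, so the root lies in [0, 0.25]
f(0.125) = -0.2617 < 0, so the root lies in [0.125, 0.25]
f(0.1875) = 0.103 > 0, so the root lies in [0.125, 0.1875]

-++-+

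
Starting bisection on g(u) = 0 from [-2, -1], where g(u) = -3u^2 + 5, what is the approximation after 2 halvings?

m = -1.5, g(m) = -1.75 (−); new bracket [-1.5, -1]
m = -1.25, g(m) = 0.3125 (+); new bracket [-1.5, -1.25]

-1.25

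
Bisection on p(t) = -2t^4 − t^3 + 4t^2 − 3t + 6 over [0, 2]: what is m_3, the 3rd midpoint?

1.25

m = 1, p(m) = 4 (+); new bracket [1, 2]
m = 1.5, p(m) = -3 (−); new bracket [1, 1.5]
m = 1.25, p(m) = 1.664062 (+); new bracket [1.25, 1.5]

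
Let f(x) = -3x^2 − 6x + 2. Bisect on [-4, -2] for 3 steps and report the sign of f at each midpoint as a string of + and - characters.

midpoint -3: f = -7 < 0 → [-3, -2]
midpoint -2.5: f = -1.75 < 0 → [-2.5, -2]
midpoint -2.25: f = 0.3125 > 0 → [-2.5, -2.25]

--+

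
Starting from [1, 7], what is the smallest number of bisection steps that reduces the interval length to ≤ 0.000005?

Width after n steps is 6/2^n. Need 2^n ≥ 6/0.000005 = 1200000.
2^20 = 1048576 < 1200000 ≤ 2^21 = 2097152, so n = 21.

21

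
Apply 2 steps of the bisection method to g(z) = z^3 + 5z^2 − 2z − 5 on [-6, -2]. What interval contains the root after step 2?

[-6, -5]

g(-4) = 19 > 0, so the root lies in [-6, -4]
g(-5) = 5 > 0, so the root lies in [-6, -5]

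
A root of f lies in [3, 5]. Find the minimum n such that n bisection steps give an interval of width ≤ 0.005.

9

Width after n steps is 2/2^n. Need 2^n ≥ 2/0.005 = 400.
2^8 = 256 < 400 ≤ 2^9 = 512, so n = 9.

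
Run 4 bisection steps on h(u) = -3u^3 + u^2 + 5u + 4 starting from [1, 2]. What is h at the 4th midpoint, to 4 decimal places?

midpoint 1.5: h = 3.625 > 0 → [1.5, 2]
midpoint 1.75: h = -0.265625 < 0 → [1.5, 1.75]
midpoint 1.625: h = 1.892578 > 0 → [1.625, 1.75]
midpoint 1.6875: h = 0.8689 > 0 → [1.6875, 1.75]

0.8689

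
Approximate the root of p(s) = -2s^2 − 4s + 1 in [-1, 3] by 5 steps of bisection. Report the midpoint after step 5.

0.125

midpoint 1: p = -5 < 0 → [-1, 1]
midpoint 0: p = 1 > 0 → [0, 1]
midpoint 0.5: p = -1.5 < 0 → [0, 0.5]
midpoint 0.25: p = -0.125 < 0 → [0, 0.25]
midpoint 0.125: p = 0.4688 > 0 → [0.125, 0.25]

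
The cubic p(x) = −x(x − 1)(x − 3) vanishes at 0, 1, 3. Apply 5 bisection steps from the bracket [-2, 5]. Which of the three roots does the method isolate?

m = 1.5, p(m) = 1.125 (+); new bracket [1.5, 5]
m = 3.25, p(m) = -1.828125 (−); new bracket [1.5, 3.25]
m = 2.375, p(m) = 2.041016 (+); new bracket [2.375, 3.25]
m = 2.8125, p(m) = 0.9558 (+); new bracket [2.8125, 3.25]
m = 3.03125, p(m) = -0.1924 (−); new bracket [2.8125, 3.03125]

3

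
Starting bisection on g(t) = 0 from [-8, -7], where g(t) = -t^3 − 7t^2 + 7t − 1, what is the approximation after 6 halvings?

-7.890625

t = -7.5 gives g = -25.375, negative; keep [-8, -7.5]
t = -7.75 gives g = -10.203125, negative; keep [-8, -7.75]
t = -7.875 gives g = -1.861328, negative; keep [-8, -7.875]
t = -7.9375 gives g = 2.5037, positive; keep [-7.9375, -7.875]
t = -7.90625 gives g = 0.3048, positive; keep [-7.90625, -7.875]
t = -7.890625 gives g = -0.7823, negative; keep [-7.90625, -7.890625]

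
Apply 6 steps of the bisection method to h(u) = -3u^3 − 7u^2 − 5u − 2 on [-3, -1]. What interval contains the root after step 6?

u = -2 gives h = 4, positive; keep [-2, -1]
u = -1.5 gives h = -0.125, negative; keep [-2, -1.5]
u = -1.75 gives h = 1.390625, positive; keep [-1.75, -1.5]
u = -1.625 gives h = 0.5137, positive; keep [-1.625, -1.5]
u = -1.5625 gives h = 0.1667, positive; keep [-1.5625, -1.5]
u = -1.53125 gives h = 0.0143, positive; keep [-1.53125, -1.5]

[-1.53125, -1.5]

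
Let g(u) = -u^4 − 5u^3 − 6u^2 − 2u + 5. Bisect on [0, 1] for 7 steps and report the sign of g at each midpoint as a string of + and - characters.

midpoint 0.5: g = 1.8125 > 0 → [0.5, 1]
midpoint 0.75: g = -2.300781 < 0 → [0.5, 0.75]
midpoint 0.625: g = 0.032959 > 0 → [0.625, 0.75]
midpoint 0.6875: g = -1.0591 < 0 → [0.625, 0.6875]
midpoint 0.65625: g = -0.4951 < 0 → [0.625, 0.65625]
midpoint 0.640625: g = -0.2266 < 0 → [0.625, 0.640625]
midpoint 0.6328125: g = -0.0958 < 0 → [0.625, 0.6328125]

+-+----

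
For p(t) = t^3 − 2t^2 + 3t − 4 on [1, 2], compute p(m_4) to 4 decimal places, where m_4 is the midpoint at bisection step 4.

t = 1.5 gives p = -0.625, negative; keep [1.5, 2]
t = 1.75 gives p = 0.484375, positive; keep [1.5, 1.75]
t = 1.625 gives p = -0.115234, negative; keep [1.625, 1.75]
t = 1.6875 gives p = 0.1726, positive; keep [1.625, 1.6875]

0.1726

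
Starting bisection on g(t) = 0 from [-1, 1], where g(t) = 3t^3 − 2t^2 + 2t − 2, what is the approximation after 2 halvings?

0.5

midpoint 0: g = -2 < 0 → [0, 1]
midpoint 0.5: g = -1.125 < 0 → [0.5, 1]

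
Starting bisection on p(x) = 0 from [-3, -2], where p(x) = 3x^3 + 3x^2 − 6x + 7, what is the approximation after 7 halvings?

-2.3046875

midpoint -2.5: p = -6.125 < 0 → [-2.5, -2]
midpoint -2.25: p = 1.515625 > 0 → [-2.5, -2.25]
midpoint -2.375: p = -2.017578 < 0 → [-2.375, -2.25]
midpoint -2.3125: p = -0.1814 < 0 → [-2.3125, -2.25]
midpoint -2.28125: p = 0.6842 > 0 → [-2.3125, -2.28125]
midpoint -2.296875: p = 0.2557 > 0 → [-2.3125, -2.296875]
midpoint -2.3046875: p = 0.0383 > 0 → [-2.3125, -2.3046875]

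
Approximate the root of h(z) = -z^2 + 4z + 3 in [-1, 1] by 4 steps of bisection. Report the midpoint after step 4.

midpoint 0: h = 3 > 0 → [-1, 0]
midpoint -0.5: h = 0.75 > 0 → [-1, -0.5]
midpoint -0.75: h = -0.5625 < 0 → [-0.75, -0.5]
midpoint -0.625: h = 0.1094 > 0 → [-0.75, -0.625]

-0.625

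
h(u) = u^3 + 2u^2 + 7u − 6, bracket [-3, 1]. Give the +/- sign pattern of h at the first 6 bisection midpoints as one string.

m = -1, h(m) = -12 (−); new bracket [-1, 1]
m = 0, h(m) = -6 (−); new bracket [0, 1]
m = 0.5, h(m) = -1.875 (−); new bracket [0.5, 1]
m = 0.75, h(m) = 0.7969 (+); new bracket [0.5, 0.75]
m = 0.625, h(m) = -0.5996 (−); new bracket [0.625, 0.75]
m = 0.6875, h(m) = 0.0828 (+); new bracket [0.625, 0.6875]

---+-+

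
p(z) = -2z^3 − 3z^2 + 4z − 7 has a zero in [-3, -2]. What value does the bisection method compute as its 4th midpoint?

m = -2.5, p(m) = -4.5 (−); new bracket [-3, -2.5]
m = -2.75, p(m) = 0.90625 (+); new bracket [-2.75, -2.5]
m = -2.625, p(m) = -1.996094 (−); new bracket [-2.75, -2.625]
m = -2.6875, p(m) = -0.5962 (−); new bracket [-2.75, -2.6875]

-2.6875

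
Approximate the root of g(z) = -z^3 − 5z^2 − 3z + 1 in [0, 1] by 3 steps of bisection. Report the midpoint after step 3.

0.125

g(0.5) = -1.875 < 0, so the root lies in [0, 0.5]
g(0.25) = -0.078125 < 0, so the root lies in [0, 0.25]
g(0.125) = 0.544922 > 0, so the root lies in [0.125, 0.25]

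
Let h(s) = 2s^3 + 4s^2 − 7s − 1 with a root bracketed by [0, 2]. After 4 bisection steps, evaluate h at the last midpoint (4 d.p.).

midpoint 1: h = -2 < 0 → [1, 2]
midpoint 1.5: h = 4.25 > 0 → [1, 1.5]
midpoint 1.25: h = 0.40625 > 0 → [1, 1.25]
midpoint 1.125: h = -0.9648 < 0 → [1.125, 1.25]

-0.9648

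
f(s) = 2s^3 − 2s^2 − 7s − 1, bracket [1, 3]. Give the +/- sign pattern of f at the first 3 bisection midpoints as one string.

-+-

midpoint 2: f = -7 < 0 → [2, 3]
midpoint 2.5: f = 0.25 > 0 → [2, 2.5]
midpoint 2.25: f = -4.09375 < 0 → [2.25, 2.5]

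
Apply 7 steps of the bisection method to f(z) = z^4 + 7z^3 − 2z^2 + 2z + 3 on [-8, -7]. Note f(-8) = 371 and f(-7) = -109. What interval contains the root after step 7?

[-7.3046875, -7.296875]

m = -7.5, f(m) = 86.4375 (+); new bracket [-7.5, -7]
m = -7.25, f(m) = -21.355469 (−); new bracket [-7.5, -7.25]
m = -7.375, f(m) = 29.892822 (+); new bracket [-7.375, -7.25]
m = -7.3125, f(m) = 3.6231 (+); new bracket [-7.3125, -7.25]
m = -7.28125, f(m) = -9.0256 (−); new bracket [-7.3125, -7.28125]
m = -7.296875, f(m) = -2.7414 (−); new bracket [-7.3125, -7.296875]
m = -7.3046875, f(m) = 0.4308 (+); new bracket [-7.3046875, -7.296875]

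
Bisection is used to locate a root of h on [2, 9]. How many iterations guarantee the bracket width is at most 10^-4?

Width after n steps is 7/2^n. Need 2^n ≥ 7/10^-4 = 70000.
2^16 = 65536 < 70000 ≤ 2^17 = 131072, so n = 17.

17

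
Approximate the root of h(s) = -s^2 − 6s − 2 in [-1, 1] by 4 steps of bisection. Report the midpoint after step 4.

-0.375

m = 0, h(m) = -2 (−); new bracket [-1, 0]
m = -0.5, h(m) = 0.75 (+); new bracket [-0.5, 0]
m = -0.25, h(m) = -0.5625 (−); new bracket [-0.5, -0.25]
m = -0.375, h(m) = 0.1094 (+); new bracket [-0.375, -0.25]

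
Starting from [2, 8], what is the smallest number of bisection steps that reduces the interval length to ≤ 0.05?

Width after n steps is 6/2^n. Need 2^n ≥ 6/0.05 = 120.
2^6 = 64 < 120 ≤ 2^7 = 128, so n = 7.

7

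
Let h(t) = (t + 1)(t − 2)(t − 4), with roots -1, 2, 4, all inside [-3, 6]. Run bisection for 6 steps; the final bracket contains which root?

m = 1.5, h(m) = 3.125 (+); new bracket [-3, 1.5]
m = -0.75, h(m) = 3.265625 (+); new bracket [-3, -0.75]
m = -1.875, h(m) = -19.919922 (−); new bracket [-1.875, -0.75]
m = -1.3125, h(m) = -5.4993 (−); new bracket [-1.3125, -0.75]
m = -1.03125, h(m) = -0.4766 (−); new bracket [-1.03125, -0.75]
m = -0.890625, h(m) = 1.5462 (+); new bracket [-1.03125, -0.890625]

-1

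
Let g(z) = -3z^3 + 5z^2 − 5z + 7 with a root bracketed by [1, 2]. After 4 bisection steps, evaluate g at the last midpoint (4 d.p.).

-0.0496

g(1.5) = 0.625 > 0, so the root lies in [1.5, 2]
g(1.75) = -2.515625 < 0, so the root lies in [1.5, 1.75]
g(1.625) = -0.794922 < 0, so the root lies in [1.5, 1.625]
g(1.5625) = -0.0496 < 0, so the root lies in [1.5, 1.5625]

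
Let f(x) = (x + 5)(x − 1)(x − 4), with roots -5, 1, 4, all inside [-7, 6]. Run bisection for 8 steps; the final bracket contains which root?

x = -0.5 gives f = 30.375, positive; keep [-7, -0.5]
x = -3.75 gives f = 46.015625, positive; keep [-7, -3.75]
x = -5.375 gives f = -22.412109, negative; keep [-5.375, -3.75]
x = -4.5625 gives f = 20.8376, positive; keep [-5.375, -4.5625]
x = -4.96875 gives f = 1.6729, positive; keep [-5.375, -4.96875]
x = -5.171875 gives f = -9.7294, negative; keep [-5.171875, -4.96875]
x = -5.0703125 gives f = -3.8714, negative; keep [-5.0703125, -4.96875]
x = -5.01953125 gives f = -1.0604, negative; keep [-5.01953125, -4.96875]

-5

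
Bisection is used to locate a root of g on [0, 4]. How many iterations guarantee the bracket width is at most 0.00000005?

Width after n steps is 4/2^n. Need 2^n ≥ 4/0.00000005 = 80000000.
2^26 = 67108864 < 80000000 ≤ 2^27 = 134217728, so n = 27.

27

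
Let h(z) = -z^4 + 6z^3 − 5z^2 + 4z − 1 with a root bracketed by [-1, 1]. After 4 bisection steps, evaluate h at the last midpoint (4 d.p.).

0.0935

h(0) = -1 < 0, so the root lies in [0, 1]
h(0.5) = 0.4375 > 0, so the root lies in [0, 0.5]
h(0.25) = -0.222656 < 0, so the root lies in [0.25, 0.5]
h(0.375) = 0.0935 > 0, so the root lies in [0.25, 0.375]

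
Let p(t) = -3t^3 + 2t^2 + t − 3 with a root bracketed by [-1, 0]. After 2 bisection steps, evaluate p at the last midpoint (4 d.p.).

-1.3594

t = -0.5 gives p = -2.625, negative; keep [-1, -0.5]
t = -0.75 gives p = -1.359375, negative; keep [-1, -0.75]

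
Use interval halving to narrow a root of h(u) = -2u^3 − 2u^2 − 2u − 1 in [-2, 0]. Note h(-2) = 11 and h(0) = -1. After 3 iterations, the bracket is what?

[-0.75, -0.5]

h(-1) = 1 > 0, so the root lies in [-1, 0]
h(-0.5) = -0.25 < 0, so the root lies in [-1, -0.5]
h(-0.75) = 0.21875 > 0, so the root lies in [-0.75, -0.5]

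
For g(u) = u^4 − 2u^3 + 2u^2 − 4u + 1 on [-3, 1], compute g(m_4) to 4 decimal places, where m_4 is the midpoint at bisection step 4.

g(-1) = 10 > 0, so the root lies in [-1, 1]
g(0) = 1 > 0, so the root lies in [0, 1]
g(0.5) = -0.6875 < 0, so the root lies in [0, 0.5]
g(0.25) = 0.0977 > 0, so the root lies in [0.25, 0.5]

0.0977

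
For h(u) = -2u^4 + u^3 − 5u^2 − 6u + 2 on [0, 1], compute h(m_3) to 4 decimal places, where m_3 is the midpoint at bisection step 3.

-0.9399

midpoint 0.5: h = -2.25 < 0 → [0, 0.5]
midpoint 0.25: h = 0.195312 > 0 → [0.25, 0.5]
midpoint 0.375: h = -0.939941 < 0 → [0.25, 0.375]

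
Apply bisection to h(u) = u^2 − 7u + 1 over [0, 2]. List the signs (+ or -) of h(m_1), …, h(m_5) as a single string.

---+-

m = 1, h(m) = -5 (−); new bracket [0, 1]
m = 0.5, h(m) = -2.25 (−); new bracket [0, 0.5]
m = 0.25, h(m) = -0.6875 (−); new bracket [0, 0.25]
m = 0.125, h(m) = 0.1406 (+); new bracket [0.125, 0.25]
m = 0.1875, h(m) = -0.2773 (−); new bracket [0.125, 0.1875]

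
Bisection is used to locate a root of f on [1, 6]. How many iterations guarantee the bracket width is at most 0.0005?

14

Width after n steps is 5/2^n. Need 2^n ≥ 5/0.0005 = 10000.
2^13 = 8192 < 10000 ≤ 2^14 = 16384, so n = 14.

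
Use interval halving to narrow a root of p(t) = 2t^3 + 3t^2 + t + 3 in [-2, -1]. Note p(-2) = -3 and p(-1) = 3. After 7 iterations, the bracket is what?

m = -1.5, p(m) = 1.5 (+); new bracket [-2, -1.5]
m = -1.75, p(m) = -0.28125 (−); new bracket [-1.75, -1.5]
m = -1.625, p(m) = 0.714844 (+); new bracket [-1.75, -1.625]
m = -1.6875, p(m) = 0.2446 (+); new bracket [-1.75, -1.6875]
m = -1.71875, p(m) = -0.0112 (−); new bracket [-1.71875, -1.6875]
m = -1.703125, p(m) = 0.1185 (+); new bracket [-1.71875, -1.703125]
m = -1.7109375, p(m) = 0.0541 (+); new bracket [-1.71875, -1.7109375]

[-1.71875, -1.7109375]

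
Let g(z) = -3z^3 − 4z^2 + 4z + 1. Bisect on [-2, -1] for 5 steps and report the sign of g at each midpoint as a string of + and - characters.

m = -1.5, g(m) = -3.875 (−); new bracket [-2, -1.5]
m = -1.75, g(m) = -2.171875 (−); new bracket [-2, -1.75]
m = -1.875, g(m) = -0.787109 (−); new bracket [-2, -1.875]
m = -1.9375, g(m) = 0.054 (+); new bracket [-1.9375, -1.875]
m = -1.90625, g(m) = -0.3794 (−); new bracket [-1.9375, -1.90625]

---+-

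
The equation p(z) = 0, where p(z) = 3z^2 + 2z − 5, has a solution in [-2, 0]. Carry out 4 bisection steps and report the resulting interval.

m = -1, p(m) = -4 (−); new bracket [-2, -1]
m = -1.5, p(m) = -1.25 (−); new bracket [-2, -1.5]
m = -1.75, p(m) = 0.6875 (+); new bracket [-1.75, -1.5]
m = -1.625, p(m) = -0.3281 (−); new bracket [-1.75, -1.625]

[-1.75, -1.625]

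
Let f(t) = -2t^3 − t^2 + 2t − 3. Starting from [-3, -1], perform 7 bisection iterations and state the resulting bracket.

f(-2) = 5 > 0, so the root lies in [-2, -1]
f(-1.5) = -1.5 < 0, so the root lies in [-2, -1.5]
f(-1.75) = 1.15625 > 0, so the root lies in [-1.75, -1.5]
f(-1.625) = -0.3086 < 0, so the root lies in [-1.75, -1.625]
f(-1.6875) = 0.3882 > 0, so the root lies in [-1.6875, -1.625]
f(-1.65625) = 0.0311 > 0, so the root lies in [-1.65625, -1.625]
f(-1.640625) = -0.1409 < 0, so the root lies in [-1.65625, -1.640625]

[-1.65625, -1.640625]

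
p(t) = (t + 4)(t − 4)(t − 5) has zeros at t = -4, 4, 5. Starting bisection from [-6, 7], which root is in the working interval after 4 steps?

-4

m = 0.5, p(m) = 70.875 (+); new bracket [-6, 0.5]
m = -2.75, p(m) = 65.390625 (+); new bracket [-6, -2.75]
m = -4.375, p(m) = -29.443359 (−); new bracket [-4.375, -2.75]
m = -3.5625, p(m) = 28.3298 (+); new bracket [-4.375, -3.5625]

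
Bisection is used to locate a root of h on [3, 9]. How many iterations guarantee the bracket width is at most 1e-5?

Width after n steps is 6/2^n. Need 2^n ≥ 6/1e-5 = 600000.
2^19 = 524288 < 600000 ≤ 2^20 = 1048576, so n = 20.

20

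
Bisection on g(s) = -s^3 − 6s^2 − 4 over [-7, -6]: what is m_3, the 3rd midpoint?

-6.125

g(-6.5) = 17.125 > 0, so the root lies in [-6.5, -6]
g(-6.25) = 5.765625 > 0, so the root lies in [-6.25, -6]
g(-6.125) = 0.689453 > 0, so the root lies in [-6.125, -6]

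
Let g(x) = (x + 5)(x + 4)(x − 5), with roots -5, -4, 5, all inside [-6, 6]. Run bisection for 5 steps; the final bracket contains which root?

x = 0 gives g = -100, negative; keep [0, 6]
x = 3 gives g = -112, negative; keep [3, 6]
x = 4.5 gives g = -40.375, negative; keep [4.5, 6]
x = 5.25 gives g = 23.7031, positive; keep [4.5, 5.25]
x = 4.875 gives g = -10.9551, negative; keep [4.875, 5.25]

5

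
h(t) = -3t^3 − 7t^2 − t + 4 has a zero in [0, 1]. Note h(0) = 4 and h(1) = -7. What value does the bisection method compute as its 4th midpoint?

0.5625

h(0.5) = 1.375 > 0, so the root lies in [0.5, 1]
h(0.75) = -1.953125 < 0, so the root lies in [0.5, 0.75]
h(0.625) = -0.091797 < 0, so the root lies in [0.5, 0.625]
h(0.5625) = 0.6887 > 0, so the root lies in [0.5625, 0.625]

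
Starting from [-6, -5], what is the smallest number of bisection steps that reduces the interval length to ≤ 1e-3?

Width after n steps is 1/2^n. Need 2^n ≥ 1/1e-3 = 1000.
2^9 = 512 < 1000 ≤ 2^10 = 1024, so n = 10.

10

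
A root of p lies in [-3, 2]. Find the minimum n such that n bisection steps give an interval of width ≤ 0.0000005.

24

Width after n steps is 5/2^n. Need 2^n ≥ 5/0.0000005 = 10000000.
2^23 = 8388608 < 10000000 ≤ 2^24 = 16777216, so n = 24.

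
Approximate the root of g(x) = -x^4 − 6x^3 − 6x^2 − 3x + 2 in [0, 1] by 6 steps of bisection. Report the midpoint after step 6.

m = 0.5, g(m) = -1.8125 (−); new bracket [0, 0.5]
m = 0.25, g(m) = 0.777344 (+); new bracket [0.25, 0.5]
m = 0.375, g(m) = -0.304932 (−); new bracket [0.25, 0.375]
m = 0.3125, g(m) = 0.2839 (+); new bracket [0.3125, 0.375]
m = 0.34375, g(m) = 0.0021 (+); new bracket [0.34375, 0.375]
m = 0.359375, g(m) = -0.1482 (−); new bracket [0.34375, 0.359375]

0.359375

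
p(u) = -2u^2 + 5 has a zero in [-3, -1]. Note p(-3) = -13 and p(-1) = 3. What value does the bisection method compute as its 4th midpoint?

p(-2) = -3 < 0, so the root lies in [-2, -1]
p(-1.5) = 0.5 > 0, so the root lies in [-2, -1.5]
p(-1.75) = -1.125 < 0, so the root lies in [-1.75, -1.5]
p(-1.625) = -0.2812 < 0, so the root lies in [-1.625, -1.5]

-1.625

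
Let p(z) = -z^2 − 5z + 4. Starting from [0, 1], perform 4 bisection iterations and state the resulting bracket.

m = 0.5, p(m) = 1.25 (+); new bracket [0.5, 1]
m = 0.75, p(m) = -0.3125 (−); new bracket [0.5, 0.75]
m = 0.625, p(m) = 0.484375 (+); new bracket [0.625, 0.75]
m = 0.6875, p(m) = 0.0898 (+); new bracket [0.6875, 0.75]

[0.6875, 0.75]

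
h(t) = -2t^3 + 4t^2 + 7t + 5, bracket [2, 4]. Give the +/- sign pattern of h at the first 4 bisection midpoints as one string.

+-+-

midpoint 3: h = 8 > 0 → [3, 4]
midpoint 3.5: h = -7.25 < 0 → [3, 3.5]
midpoint 3.25: h = 1.34375 > 0 → [3.25, 3.5]
midpoint 3.375: h = -2.6992 < 0 → [3.25, 3.375]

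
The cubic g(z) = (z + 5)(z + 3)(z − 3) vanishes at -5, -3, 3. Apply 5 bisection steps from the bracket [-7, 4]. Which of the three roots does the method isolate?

midpoint -1.5: g = -23.625 < 0 → [-1.5, 4]
midpoint 1.25: g = -46.484375 < 0 → [1.25, 4]
midpoint 2.625: g = -16.083984 < 0 → [2.625, 4]
midpoint 3.3125: g = 16.3977 > 0 → [2.625, 3.3125]
midpoint 2.96875: g = -1.4864 < 0 → [2.96875, 3.3125]

3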